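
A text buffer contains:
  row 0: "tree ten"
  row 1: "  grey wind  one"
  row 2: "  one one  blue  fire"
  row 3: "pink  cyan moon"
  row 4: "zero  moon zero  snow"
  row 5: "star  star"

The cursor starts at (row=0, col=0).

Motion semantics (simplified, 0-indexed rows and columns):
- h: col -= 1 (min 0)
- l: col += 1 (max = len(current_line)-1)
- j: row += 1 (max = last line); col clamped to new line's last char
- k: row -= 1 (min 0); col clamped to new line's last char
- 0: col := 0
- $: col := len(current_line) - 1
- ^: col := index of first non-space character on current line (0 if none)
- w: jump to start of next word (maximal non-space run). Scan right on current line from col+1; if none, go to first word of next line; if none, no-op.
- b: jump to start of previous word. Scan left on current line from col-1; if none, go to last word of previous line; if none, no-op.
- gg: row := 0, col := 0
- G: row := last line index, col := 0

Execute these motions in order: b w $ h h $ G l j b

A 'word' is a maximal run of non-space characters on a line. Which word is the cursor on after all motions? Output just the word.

After 1 (b): row=0 col=0 char='t'
After 2 (w): row=0 col=5 char='t'
After 3 ($): row=0 col=7 char='n'
After 4 (h): row=0 col=6 char='e'
After 5 (h): row=0 col=5 char='t'
After 6 ($): row=0 col=7 char='n'
After 7 (G): row=5 col=0 char='s'
After 8 (l): row=5 col=1 char='t'
After 9 (j): row=5 col=1 char='t'
After 10 (b): row=5 col=0 char='s'

Answer: star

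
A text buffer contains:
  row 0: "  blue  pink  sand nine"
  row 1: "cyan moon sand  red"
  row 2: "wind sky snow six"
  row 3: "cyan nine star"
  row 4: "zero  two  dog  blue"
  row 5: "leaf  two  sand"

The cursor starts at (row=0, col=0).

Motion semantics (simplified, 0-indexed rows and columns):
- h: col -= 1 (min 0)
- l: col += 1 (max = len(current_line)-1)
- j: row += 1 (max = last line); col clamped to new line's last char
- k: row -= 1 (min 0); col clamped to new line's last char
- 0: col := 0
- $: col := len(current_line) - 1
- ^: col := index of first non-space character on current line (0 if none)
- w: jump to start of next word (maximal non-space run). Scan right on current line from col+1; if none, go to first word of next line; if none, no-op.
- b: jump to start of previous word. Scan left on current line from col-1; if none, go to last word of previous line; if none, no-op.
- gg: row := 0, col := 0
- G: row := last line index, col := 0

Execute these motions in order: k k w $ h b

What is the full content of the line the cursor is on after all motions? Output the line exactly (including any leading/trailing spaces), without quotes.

Answer:   blue  pink  sand nine

Derivation:
After 1 (k): row=0 col=0 char='_'
After 2 (k): row=0 col=0 char='_'
After 3 (w): row=0 col=2 char='b'
After 4 ($): row=0 col=22 char='e'
After 5 (h): row=0 col=21 char='n'
After 6 (b): row=0 col=19 char='n'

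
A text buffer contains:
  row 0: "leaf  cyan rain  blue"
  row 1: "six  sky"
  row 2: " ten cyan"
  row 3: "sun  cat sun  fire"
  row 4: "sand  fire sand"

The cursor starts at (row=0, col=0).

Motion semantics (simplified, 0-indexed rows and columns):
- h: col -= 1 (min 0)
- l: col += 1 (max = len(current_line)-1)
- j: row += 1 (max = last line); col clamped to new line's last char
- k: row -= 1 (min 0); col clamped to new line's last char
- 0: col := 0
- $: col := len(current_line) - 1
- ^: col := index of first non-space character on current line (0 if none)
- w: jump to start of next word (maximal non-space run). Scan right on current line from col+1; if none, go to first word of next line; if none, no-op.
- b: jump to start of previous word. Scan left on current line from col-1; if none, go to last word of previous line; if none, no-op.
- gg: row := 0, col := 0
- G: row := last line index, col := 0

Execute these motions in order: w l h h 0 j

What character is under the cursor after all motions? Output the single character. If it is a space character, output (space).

After 1 (w): row=0 col=6 char='c'
After 2 (l): row=0 col=7 char='y'
After 3 (h): row=0 col=6 char='c'
After 4 (h): row=0 col=5 char='_'
After 5 (0): row=0 col=0 char='l'
After 6 (j): row=1 col=0 char='s'

Answer: s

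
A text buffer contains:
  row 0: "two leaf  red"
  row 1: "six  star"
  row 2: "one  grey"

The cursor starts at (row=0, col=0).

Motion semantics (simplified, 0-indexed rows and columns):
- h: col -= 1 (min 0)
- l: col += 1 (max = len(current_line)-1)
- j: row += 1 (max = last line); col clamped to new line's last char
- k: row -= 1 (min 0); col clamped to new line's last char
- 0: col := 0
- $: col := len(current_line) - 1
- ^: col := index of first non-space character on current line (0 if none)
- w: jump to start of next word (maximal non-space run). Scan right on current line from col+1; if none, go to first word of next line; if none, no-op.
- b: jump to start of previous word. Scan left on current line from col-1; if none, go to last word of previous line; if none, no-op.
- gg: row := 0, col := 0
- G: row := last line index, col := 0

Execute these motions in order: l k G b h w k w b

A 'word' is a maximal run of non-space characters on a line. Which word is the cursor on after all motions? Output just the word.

Answer: leaf

Derivation:
After 1 (l): row=0 col=1 char='w'
After 2 (k): row=0 col=1 char='w'
After 3 (G): row=2 col=0 char='o'
After 4 (b): row=1 col=5 char='s'
After 5 (h): row=1 col=4 char='_'
After 6 (w): row=1 col=5 char='s'
After 7 (k): row=0 col=5 char='e'
After 8 (w): row=0 col=10 char='r'
After 9 (b): row=0 col=4 char='l'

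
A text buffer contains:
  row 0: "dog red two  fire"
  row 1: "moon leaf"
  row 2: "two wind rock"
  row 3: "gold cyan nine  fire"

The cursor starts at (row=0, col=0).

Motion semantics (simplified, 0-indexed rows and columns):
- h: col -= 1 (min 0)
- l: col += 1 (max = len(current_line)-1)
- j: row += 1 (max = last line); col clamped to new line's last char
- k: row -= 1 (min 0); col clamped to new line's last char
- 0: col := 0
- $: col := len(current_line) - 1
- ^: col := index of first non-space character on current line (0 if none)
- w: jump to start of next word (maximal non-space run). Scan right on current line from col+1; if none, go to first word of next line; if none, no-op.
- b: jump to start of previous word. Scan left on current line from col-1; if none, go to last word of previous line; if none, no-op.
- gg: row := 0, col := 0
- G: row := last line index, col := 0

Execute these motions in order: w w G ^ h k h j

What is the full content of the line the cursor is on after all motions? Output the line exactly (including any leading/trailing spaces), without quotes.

After 1 (w): row=0 col=4 char='r'
After 2 (w): row=0 col=8 char='t'
After 3 (G): row=3 col=0 char='g'
After 4 (^): row=3 col=0 char='g'
After 5 (h): row=3 col=0 char='g'
After 6 (k): row=2 col=0 char='t'
After 7 (h): row=2 col=0 char='t'
After 8 (j): row=3 col=0 char='g'

Answer: gold cyan nine  fire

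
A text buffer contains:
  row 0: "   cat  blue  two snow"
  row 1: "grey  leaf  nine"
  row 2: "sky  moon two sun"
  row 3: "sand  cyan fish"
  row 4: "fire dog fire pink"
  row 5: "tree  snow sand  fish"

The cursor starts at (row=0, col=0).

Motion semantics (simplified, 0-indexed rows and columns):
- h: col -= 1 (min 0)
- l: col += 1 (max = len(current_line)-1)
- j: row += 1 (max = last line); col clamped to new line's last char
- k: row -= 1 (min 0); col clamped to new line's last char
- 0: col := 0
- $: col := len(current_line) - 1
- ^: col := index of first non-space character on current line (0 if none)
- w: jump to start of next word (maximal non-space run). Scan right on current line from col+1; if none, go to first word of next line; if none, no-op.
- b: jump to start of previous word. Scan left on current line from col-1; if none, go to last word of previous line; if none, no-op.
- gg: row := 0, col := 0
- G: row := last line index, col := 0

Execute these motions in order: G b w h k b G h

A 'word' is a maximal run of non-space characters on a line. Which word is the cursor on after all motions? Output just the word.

Answer: tree

Derivation:
After 1 (G): row=5 col=0 char='t'
After 2 (b): row=4 col=14 char='p'
After 3 (w): row=5 col=0 char='t'
After 4 (h): row=5 col=0 char='t'
After 5 (k): row=4 col=0 char='f'
After 6 (b): row=3 col=11 char='f'
After 7 (G): row=5 col=0 char='t'
After 8 (h): row=5 col=0 char='t'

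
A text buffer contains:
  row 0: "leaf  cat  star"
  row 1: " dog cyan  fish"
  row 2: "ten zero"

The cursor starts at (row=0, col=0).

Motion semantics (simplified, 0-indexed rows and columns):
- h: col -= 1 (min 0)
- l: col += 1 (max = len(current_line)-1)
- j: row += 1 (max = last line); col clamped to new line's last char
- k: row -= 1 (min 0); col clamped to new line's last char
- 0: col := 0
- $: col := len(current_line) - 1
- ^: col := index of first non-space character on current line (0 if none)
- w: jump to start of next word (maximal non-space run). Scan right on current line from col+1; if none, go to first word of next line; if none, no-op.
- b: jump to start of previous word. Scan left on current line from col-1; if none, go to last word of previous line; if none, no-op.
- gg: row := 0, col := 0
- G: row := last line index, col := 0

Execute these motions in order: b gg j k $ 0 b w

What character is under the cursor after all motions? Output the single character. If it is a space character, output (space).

After 1 (b): row=0 col=0 char='l'
After 2 (gg): row=0 col=0 char='l'
After 3 (j): row=1 col=0 char='_'
After 4 (k): row=0 col=0 char='l'
After 5 ($): row=0 col=14 char='r'
After 6 (0): row=0 col=0 char='l'
After 7 (b): row=0 col=0 char='l'
After 8 (w): row=0 col=6 char='c'

Answer: c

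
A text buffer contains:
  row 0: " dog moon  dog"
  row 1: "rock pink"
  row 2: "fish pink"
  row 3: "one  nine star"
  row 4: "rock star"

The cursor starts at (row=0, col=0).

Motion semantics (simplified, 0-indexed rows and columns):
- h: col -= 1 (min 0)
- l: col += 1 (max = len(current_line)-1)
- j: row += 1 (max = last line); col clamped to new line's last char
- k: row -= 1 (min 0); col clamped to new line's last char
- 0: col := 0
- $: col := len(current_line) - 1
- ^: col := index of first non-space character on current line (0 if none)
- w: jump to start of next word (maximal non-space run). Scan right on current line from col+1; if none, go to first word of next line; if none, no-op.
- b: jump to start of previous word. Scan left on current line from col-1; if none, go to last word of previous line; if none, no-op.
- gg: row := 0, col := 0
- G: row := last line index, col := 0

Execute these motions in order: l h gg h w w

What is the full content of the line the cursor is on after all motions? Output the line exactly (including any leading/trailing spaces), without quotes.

After 1 (l): row=0 col=1 char='d'
After 2 (h): row=0 col=0 char='_'
After 3 (gg): row=0 col=0 char='_'
After 4 (h): row=0 col=0 char='_'
After 5 (w): row=0 col=1 char='d'
After 6 (w): row=0 col=5 char='m'

Answer:  dog moon  dog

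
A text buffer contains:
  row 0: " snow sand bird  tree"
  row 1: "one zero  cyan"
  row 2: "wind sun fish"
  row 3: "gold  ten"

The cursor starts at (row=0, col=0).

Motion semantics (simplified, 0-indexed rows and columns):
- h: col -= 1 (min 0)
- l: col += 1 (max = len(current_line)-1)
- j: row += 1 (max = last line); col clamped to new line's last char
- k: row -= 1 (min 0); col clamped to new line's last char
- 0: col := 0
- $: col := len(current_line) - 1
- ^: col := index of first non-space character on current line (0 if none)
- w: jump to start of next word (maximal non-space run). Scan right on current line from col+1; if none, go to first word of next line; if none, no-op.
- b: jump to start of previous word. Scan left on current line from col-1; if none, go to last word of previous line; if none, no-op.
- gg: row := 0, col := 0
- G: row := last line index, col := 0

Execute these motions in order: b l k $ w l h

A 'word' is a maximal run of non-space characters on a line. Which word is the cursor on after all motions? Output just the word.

After 1 (b): row=0 col=0 char='_'
After 2 (l): row=0 col=1 char='s'
After 3 (k): row=0 col=1 char='s'
After 4 ($): row=0 col=20 char='e'
After 5 (w): row=1 col=0 char='o'
After 6 (l): row=1 col=1 char='n'
After 7 (h): row=1 col=0 char='o'

Answer: one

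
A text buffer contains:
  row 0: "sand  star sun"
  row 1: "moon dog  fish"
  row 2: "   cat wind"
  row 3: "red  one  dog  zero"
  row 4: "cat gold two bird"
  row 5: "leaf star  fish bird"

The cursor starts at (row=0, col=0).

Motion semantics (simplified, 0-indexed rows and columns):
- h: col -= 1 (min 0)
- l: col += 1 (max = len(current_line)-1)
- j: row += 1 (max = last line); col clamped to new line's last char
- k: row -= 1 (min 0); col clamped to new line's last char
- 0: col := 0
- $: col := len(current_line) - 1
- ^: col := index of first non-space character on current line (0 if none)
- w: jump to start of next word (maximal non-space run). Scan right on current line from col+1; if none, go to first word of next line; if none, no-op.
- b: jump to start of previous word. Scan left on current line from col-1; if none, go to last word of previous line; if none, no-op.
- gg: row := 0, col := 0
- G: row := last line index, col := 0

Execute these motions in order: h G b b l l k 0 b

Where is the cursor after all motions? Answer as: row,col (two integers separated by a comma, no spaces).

After 1 (h): row=0 col=0 char='s'
After 2 (G): row=5 col=0 char='l'
After 3 (b): row=4 col=13 char='b'
After 4 (b): row=4 col=9 char='t'
After 5 (l): row=4 col=10 char='w'
After 6 (l): row=4 col=11 char='o'
After 7 (k): row=3 col=11 char='o'
After 8 (0): row=3 col=0 char='r'
After 9 (b): row=2 col=7 char='w'

Answer: 2,7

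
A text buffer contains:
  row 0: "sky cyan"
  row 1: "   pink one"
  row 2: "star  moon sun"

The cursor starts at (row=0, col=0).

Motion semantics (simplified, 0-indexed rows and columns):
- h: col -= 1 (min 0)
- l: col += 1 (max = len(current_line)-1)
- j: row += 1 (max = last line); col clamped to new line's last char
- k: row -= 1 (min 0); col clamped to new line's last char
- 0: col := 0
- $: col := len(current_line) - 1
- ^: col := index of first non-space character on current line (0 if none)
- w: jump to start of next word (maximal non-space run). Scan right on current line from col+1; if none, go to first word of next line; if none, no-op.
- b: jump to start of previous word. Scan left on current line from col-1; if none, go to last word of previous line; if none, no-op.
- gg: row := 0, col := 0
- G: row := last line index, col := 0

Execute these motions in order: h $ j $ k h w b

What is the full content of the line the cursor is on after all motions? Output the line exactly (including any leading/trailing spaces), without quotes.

Answer: sky cyan

Derivation:
After 1 (h): row=0 col=0 char='s'
After 2 ($): row=0 col=7 char='n'
After 3 (j): row=1 col=7 char='_'
After 4 ($): row=1 col=10 char='e'
After 5 (k): row=0 col=7 char='n'
After 6 (h): row=0 col=6 char='a'
After 7 (w): row=1 col=3 char='p'
After 8 (b): row=0 col=4 char='c'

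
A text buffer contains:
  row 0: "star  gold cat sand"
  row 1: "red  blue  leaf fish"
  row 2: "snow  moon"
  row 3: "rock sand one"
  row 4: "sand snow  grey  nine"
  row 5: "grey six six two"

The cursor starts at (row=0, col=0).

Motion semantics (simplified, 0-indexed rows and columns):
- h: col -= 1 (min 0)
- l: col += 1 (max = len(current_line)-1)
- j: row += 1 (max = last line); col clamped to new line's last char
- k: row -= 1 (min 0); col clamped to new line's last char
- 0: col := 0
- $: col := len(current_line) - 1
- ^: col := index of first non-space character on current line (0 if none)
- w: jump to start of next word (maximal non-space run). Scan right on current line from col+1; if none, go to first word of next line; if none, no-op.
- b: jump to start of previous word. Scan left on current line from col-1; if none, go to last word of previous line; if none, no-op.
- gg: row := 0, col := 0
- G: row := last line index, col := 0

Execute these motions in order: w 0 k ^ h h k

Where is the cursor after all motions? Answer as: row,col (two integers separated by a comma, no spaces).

Answer: 0,0

Derivation:
After 1 (w): row=0 col=6 char='g'
After 2 (0): row=0 col=0 char='s'
After 3 (k): row=0 col=0 char='s'
After 4 (^): row=0 col=0 char='s'
After 5 (h): row=0 col=0 char='s'
After 6 (h): row=0 col=0 char='s'
After 7 (k): row=0 col=0 char='s'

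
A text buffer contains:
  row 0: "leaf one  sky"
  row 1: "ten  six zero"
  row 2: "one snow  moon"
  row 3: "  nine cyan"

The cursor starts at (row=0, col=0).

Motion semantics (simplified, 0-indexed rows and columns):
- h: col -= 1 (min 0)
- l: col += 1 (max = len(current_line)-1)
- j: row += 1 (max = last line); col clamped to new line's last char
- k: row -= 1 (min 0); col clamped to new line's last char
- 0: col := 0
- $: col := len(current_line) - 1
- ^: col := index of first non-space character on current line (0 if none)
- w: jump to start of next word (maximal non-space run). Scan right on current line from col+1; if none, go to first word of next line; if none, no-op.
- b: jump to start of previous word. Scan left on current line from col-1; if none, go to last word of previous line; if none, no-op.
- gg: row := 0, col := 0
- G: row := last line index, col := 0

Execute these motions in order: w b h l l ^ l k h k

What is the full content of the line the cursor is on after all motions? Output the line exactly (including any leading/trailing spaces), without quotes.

After 1 (w): row=0 col=5 char='o'
After 2 (b): row=0 col=0 char='l'
After 3 (h): row=0 col=0 char='l'
After 4 (l): row=0 col=1 char='e'
After 5 (l): row=0 col=2 char='a'
After 6 (^): row=0 col=0 char='l'
After 7 (l): row=0 col=1 char='e'
After 8 (k): row=0 col=1 char='e'
After 9 (h): row=0 col=0 char='l'
After 10 (k): row=0 col=0 char='l'

Answer: leaf one  sky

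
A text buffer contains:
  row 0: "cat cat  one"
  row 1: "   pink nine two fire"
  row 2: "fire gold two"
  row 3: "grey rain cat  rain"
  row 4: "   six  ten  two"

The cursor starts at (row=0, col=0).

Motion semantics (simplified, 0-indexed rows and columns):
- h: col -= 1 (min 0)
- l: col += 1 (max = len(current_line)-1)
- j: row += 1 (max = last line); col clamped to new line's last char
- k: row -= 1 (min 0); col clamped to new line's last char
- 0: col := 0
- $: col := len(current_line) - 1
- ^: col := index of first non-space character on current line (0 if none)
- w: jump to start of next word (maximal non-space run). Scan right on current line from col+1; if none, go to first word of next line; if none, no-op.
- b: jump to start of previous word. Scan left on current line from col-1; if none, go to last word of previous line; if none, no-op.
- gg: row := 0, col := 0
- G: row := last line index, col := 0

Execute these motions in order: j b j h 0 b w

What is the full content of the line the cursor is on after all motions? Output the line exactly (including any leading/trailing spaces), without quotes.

Answer:    pink nine two fire

Derivation:
After 1 (j): row=1 col=0 char='_'
After 2 (b): row=0 col=9 char='o'
After 3 (j): row=1 col=9 char='i'
After 4 (h): row=1 col=8 char='n'
After 5 (0): row=1 col=0 char='_'
After 6 (b): row=0 col=9 char='o'
After 7 (w): row=1 col=3 char='p'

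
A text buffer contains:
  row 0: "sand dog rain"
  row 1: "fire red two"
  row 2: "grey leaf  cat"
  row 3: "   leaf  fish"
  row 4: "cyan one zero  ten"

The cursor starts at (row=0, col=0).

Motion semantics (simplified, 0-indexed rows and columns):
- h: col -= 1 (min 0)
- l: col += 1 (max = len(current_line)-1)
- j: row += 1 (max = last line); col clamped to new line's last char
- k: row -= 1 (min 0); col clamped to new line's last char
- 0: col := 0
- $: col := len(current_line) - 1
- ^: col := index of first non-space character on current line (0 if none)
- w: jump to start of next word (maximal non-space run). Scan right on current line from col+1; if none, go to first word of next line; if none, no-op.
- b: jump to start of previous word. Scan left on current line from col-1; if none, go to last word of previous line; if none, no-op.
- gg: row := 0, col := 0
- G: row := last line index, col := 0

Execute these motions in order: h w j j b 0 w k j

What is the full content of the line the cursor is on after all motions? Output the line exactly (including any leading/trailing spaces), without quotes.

Answer: grey leaf  cat

Derivation:
After 1 (h): row=0 col=0 char='s'
After 2 (w): row=0 col=5 char='d'
After 3 (j): row=1 col=5 char='r'
After 4 (j): row=2 col=5 char='l'
After 5 (b): row=2 col=0 char='g'
After 6 (0): row=2 col=0 char='g'
After 7 (w): row=2 col=5 char='l'
After 8 (k): row=1 col=5 char='r'
After 9 (j): row=2 col=5 char='l'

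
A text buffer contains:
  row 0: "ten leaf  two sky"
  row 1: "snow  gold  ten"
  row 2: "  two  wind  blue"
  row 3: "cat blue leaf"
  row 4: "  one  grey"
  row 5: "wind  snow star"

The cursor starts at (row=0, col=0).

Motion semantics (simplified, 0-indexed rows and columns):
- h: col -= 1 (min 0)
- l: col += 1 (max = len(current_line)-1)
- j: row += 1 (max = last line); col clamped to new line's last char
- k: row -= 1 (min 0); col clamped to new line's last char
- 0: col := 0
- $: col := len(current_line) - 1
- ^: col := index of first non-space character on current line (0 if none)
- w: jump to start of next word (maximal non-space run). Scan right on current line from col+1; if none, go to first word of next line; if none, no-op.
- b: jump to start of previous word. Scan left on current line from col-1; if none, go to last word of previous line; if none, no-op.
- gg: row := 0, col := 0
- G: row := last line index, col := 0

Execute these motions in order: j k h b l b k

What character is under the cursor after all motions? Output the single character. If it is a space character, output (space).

After 1 (j): row=1 col=0 char='s'
After 2 (k): row=0 col=0 char='t'
After 3 (h): row=0 col=0 char='t'
After 4 (b): row=0 col=0 char='t'
After 5 (l): row=0 col=1 char='e'
After 6 (b): row=0 col=0 char='t'
After 7 (k): row=0 col=0 char='t'

Answer: t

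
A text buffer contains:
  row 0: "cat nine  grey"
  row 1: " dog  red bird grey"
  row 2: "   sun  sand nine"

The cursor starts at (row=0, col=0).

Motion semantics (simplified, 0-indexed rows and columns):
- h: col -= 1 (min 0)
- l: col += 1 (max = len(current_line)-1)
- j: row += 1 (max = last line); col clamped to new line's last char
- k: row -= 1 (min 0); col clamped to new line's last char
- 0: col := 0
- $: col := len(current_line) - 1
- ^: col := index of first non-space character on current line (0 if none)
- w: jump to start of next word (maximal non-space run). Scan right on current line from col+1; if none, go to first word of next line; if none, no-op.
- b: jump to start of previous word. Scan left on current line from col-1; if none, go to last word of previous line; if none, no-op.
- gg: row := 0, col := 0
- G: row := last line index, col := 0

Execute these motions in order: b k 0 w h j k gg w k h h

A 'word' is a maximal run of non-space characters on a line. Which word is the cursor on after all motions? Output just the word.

Answer: cat

Derivation:
After 1 (b): row=0 col=0 char='c'
After 2 (k): row=0 col=0 char='c'
After 3 (0): row=0 col=0 char='c'
After 4 (w): row=0 col=4 char='n'
After 5 (h): row=0 col=3 char='_'
After 6 (j): row=1 col=3 char='g'
After 7 (k): row=0 col=3 char='_'
After 8 (gg): row=0 col=0 char='c'
After 9 (w): row=0 col=4 char='n'
After 10 (k): row=0 col=4 char='n'
After 11 (h): row=0 col=3 char='_'
After 12 (h): row=0 col=2 char='t'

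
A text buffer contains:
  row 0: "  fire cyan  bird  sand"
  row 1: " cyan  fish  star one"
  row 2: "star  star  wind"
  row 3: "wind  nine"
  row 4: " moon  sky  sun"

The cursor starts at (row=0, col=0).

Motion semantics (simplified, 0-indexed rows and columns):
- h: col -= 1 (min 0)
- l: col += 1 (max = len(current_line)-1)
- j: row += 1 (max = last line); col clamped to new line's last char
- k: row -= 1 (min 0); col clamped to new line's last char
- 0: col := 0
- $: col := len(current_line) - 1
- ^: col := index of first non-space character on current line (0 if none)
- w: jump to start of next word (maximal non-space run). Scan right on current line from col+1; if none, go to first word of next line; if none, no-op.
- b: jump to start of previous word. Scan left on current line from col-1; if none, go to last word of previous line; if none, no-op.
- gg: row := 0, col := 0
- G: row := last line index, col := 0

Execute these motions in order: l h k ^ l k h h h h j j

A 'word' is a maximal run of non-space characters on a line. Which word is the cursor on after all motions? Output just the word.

Answer: star

Derivation:
After 1 (l): row=0 col=1 char='_'
After 2 (h): row=0 col=0 char='_'
After 3 (k): row=0 col=0 char='_'
After 4 (^): row=0 col=2 char='f'
After 5 (l): row=0 col=3 char='i'
After 6 (k): row=0 col=3 char='i'
After 7 (h): row=0 col=2 char='f'
After 8 (h): row=0 col=1 char='_'
After 9 (h): row=0 col=0 char='_'
After 10 (h): row=0 col=0 char='_'
After 11 (j): row=1 col=0 char='_'
After 12 (j): row=2 col=0 char='s'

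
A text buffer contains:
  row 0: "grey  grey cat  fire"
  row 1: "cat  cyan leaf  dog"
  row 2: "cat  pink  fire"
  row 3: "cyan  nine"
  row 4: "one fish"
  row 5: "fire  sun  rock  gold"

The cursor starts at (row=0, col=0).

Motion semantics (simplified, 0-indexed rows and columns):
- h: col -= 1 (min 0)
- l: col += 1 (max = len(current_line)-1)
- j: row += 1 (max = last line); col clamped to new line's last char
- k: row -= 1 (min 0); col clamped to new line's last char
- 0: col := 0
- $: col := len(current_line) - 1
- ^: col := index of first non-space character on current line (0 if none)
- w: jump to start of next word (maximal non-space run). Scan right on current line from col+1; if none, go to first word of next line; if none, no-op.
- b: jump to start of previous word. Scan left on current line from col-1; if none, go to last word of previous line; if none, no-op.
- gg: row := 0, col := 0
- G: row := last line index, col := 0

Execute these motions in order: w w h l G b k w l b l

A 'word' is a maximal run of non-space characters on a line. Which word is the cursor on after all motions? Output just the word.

Answer: nine

Derivation:
After 1 (w): row=0 col=6 char='g'
After 2 (w): row=0 col=11 char='c'
After 3 (h): row=0 col=10 char='_'
After 4 (l): row=0 col=11 char='c'
After 5 (G): row=5 col=0 char='f'
After 6 (b): row=4 col=4 char='f'
After 7 (k): row=3 col=4 char='_'
After 8 (w): row=3 col=6 char='n'
After 9 (l): row=3 col=7 char='i'
After 10 (b): row=3 col=6 char='n'
After 11 (l): row=3 col=7 char='i'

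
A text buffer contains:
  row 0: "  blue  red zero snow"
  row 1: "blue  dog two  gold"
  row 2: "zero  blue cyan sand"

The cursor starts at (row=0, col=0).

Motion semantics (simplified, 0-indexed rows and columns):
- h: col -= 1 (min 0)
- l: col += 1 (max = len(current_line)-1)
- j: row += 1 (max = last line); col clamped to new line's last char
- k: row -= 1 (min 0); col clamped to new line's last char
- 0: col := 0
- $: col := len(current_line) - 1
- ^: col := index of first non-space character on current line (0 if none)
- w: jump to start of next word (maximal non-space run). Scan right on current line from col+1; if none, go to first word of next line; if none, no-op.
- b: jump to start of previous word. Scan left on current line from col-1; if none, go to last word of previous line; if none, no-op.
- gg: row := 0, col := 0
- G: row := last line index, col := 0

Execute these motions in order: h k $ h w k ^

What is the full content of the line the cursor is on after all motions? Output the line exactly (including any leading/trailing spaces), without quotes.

Answer:   blue  red zero snow

Derivation:
After 1 (h): row=0 col=0 char='_'
After 2 (k): row=0 col=0 char='_'
After 3 ($): row=0 col=20 char='w'
After 4 (h): row=0 col=19 char='o'
After 5 (w): row=1 col=0 char='b'
After 6 (k): row=0 col=0 char='_'
After 7 (^): row=0 col=2 char='b'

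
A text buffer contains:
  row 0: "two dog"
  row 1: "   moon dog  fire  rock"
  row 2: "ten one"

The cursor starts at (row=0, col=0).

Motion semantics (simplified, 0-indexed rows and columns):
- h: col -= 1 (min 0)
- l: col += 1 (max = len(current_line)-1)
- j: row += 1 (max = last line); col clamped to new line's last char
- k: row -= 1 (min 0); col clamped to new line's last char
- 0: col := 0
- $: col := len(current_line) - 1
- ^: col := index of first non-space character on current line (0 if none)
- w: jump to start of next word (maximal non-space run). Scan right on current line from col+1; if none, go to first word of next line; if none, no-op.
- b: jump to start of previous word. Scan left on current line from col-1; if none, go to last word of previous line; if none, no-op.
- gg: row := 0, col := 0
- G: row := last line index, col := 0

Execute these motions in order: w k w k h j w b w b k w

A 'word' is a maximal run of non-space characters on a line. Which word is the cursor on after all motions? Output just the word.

Answer: moon

Derivation:
After 1 (w): row=0 col=4 char='d'
After 2 (k): row=0 col=4 char='d'
After 3 (w): row=1 col=3 char='m'
After 4 (k): row=0 col=3 char='_'
After 5 (h): row=0 col=2 char='o'
After 6 (j): row=1 col=2 char='_'
After 7 (w): row=1 col=3 char='m'
After 8 (b): row=0 col=4 char='d'
After 9 (w): row=1 col=3 char='m'
After 10 (b): row=0 col=4 char='d'
After 11 (k): row=0 col=4 char='d'
After 12 (w): row=1 col=3 char='m'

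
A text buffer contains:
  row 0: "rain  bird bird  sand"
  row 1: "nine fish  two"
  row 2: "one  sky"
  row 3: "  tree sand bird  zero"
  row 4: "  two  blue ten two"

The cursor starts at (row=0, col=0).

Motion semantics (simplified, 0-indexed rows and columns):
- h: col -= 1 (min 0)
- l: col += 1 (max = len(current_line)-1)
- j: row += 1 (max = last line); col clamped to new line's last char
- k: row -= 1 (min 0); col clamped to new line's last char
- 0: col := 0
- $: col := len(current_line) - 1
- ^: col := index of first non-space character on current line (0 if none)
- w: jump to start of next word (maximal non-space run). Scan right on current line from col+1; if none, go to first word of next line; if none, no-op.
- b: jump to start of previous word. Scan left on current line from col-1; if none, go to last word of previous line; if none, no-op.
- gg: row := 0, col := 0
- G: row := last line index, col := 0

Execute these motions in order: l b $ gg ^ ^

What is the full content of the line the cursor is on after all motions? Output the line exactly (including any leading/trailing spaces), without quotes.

Answer: rain  bird bird  sand

Derivation:
After 1 (l): row=0 col=1 char='a'
After 2 (b): row=0 col=0 char='r'
After 3 ($): row=0 col=20 char='d'
After 4 (gg): row=0 col=0 char='r'
After 5 (^): row=0 col=0 char='r'
After 6 (^): row=0 col=0 char='r'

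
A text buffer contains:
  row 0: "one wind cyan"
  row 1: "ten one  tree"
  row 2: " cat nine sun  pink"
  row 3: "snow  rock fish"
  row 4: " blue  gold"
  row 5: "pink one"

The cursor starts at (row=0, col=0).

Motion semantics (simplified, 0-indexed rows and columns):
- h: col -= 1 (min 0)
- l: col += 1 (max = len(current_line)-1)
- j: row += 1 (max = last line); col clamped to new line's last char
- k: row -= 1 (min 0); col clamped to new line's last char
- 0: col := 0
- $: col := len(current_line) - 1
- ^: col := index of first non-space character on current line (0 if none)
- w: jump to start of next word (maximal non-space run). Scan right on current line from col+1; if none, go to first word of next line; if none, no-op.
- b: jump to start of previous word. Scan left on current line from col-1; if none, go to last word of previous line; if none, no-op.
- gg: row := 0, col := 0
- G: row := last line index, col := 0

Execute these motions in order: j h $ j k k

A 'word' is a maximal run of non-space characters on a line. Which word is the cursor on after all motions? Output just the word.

Answer: cyan

Derivation:
After 1 (j): row=1 col=0 char='t'
After 2 (h): row=1 col=0 char='t'
After 3 ($): row=1 col=12 char='e'
After 4 (j): row=2 col=12 char='n'
After 5 (k): row=1 col=12 char='e'
After 6 (k): row=0 col=12 char='n'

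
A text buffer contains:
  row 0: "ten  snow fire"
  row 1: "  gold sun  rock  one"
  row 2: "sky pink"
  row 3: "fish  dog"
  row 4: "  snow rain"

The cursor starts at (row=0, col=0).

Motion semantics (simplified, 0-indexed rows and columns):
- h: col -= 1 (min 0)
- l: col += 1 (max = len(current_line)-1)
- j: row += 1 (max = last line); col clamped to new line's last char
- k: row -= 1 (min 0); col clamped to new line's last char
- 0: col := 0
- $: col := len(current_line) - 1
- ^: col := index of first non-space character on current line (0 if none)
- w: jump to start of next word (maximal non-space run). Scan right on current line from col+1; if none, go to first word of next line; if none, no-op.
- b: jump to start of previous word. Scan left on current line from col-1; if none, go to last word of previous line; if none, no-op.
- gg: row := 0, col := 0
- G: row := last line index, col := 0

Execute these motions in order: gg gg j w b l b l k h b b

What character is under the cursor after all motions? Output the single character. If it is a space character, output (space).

Answer: t

Derivation:
After 1 (gg): row=0 col=0 char='t'
After 2 (gg): row=0 col=0 char='t'
After 3 (j): row=1 col=0 char='_'
After 4 (w): row=1 col=2 char='g'
After 5 (b): row=0 col=10 char='f'
After 6 (l): row=0 col=11 char='i'
After 7 (b): row=0 col=10 char='f'
After 8 (l): row=0 col=11 char='i'
After 9 (k): row=0 col=11 char='i'
After 10 (h): row=0 col=10 char='f'
After 11 (b): row=0 col=5 char='s'
After 12 (b): row=0 col=0 char='t'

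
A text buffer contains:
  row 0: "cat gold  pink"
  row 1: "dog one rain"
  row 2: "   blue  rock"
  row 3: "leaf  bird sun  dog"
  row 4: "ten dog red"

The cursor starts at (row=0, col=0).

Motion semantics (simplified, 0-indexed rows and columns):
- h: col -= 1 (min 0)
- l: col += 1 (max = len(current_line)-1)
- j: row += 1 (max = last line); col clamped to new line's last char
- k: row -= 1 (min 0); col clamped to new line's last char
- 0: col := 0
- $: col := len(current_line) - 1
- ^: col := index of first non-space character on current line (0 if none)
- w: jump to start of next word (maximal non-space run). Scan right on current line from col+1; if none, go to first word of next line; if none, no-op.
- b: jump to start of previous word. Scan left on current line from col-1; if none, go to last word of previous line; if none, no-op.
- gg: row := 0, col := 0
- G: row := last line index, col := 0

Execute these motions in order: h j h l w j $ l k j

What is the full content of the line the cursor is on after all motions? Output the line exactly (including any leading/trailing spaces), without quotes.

After 1 (h): row=0 col=0 char='c'
After 2 (j): row=1 col=0 char='d'
After 3 (h): row=1 col=0 char='d'
After 4 (l): row=1 col=1 char='o'
After 5 (w): row=1 col=4 char='o'
After 6 (j): row=2 col=4 char='l'
After 7 ($): row=2 col=12 char='k'
After 8 (l): row=2 col=12 char='k'
After 9 (k): row=1 col=11 char='n'
After 10 (j): row=2 col=11 char='c'

Answer:    blue  rock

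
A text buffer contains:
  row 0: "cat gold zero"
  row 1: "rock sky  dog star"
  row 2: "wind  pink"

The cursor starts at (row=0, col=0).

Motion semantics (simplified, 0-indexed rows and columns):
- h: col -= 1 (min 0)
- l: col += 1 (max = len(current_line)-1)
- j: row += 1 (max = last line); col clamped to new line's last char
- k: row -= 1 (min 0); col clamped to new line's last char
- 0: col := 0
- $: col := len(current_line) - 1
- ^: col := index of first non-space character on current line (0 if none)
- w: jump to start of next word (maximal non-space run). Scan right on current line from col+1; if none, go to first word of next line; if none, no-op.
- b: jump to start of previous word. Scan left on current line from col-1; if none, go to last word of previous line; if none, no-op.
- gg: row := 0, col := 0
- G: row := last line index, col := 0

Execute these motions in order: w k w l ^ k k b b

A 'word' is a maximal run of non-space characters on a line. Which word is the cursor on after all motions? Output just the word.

Answer: cat

Derivation:
After 1 (w): row=0 col=4 char='g'
After 2 (k): row=0 col=4 char='g'
After 3 (w): row=0 col=9 char='z'
After 4 (l): row=0 col=10 char='e'
After 5 (^): row=0 col=0 char='c'
After 6 (k): row=0 col=0 char='c'
After 7 (k): row=0 col=0 char='c'
After 8 (b): row=0 col=0 char='c'
After 9 (b): row=0 col=0 char='c'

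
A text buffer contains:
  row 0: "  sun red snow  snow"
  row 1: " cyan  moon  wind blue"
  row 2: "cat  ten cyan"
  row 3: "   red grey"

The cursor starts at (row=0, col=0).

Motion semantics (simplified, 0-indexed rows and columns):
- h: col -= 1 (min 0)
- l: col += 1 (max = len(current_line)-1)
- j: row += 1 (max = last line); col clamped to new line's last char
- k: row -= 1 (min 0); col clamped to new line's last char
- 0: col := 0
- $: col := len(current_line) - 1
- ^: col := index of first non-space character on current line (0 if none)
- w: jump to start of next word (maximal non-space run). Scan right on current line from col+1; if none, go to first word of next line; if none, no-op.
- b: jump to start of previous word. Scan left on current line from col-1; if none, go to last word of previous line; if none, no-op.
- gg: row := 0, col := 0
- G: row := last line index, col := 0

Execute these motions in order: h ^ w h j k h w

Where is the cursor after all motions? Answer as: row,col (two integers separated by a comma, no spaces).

After 1 (h): row=0 col=0 char='_'
After 2 (^): row=0 col=2 char='s'
After 3 (w): row=0 col=6 char='r'
After 4 (h): row=0 col=5 char='_'
After 5 (j): row=1 col=5 char='_'
After 6 (k): row=0 col=5 char='_'
After 7 (h): row=0 col=4 char='n'
After 8 (w): row=0 col=6 char='r'

Answer: 0,6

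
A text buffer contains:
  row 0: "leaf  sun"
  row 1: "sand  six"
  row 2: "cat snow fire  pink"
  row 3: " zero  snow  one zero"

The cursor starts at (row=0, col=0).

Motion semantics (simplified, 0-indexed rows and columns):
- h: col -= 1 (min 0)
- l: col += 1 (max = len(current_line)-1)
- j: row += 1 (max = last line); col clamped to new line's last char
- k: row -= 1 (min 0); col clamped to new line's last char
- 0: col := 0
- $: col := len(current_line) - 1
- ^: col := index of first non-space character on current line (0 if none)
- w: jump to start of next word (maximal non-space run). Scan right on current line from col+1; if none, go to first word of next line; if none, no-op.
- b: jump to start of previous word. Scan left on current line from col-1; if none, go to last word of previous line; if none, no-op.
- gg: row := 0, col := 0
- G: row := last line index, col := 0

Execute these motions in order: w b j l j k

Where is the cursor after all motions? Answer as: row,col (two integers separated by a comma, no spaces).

Answer: 1,1

Derivation:
After 1 (w): row=0 col=6 char='s'
After 2 (b): row=0 col=0 char='l'
After 3 (j): row=1 col=0 char='s'
After 4 (l): row=1 col=1 char='a'
After 5 (j): row=2 col=1 char='a'
After 6 (k): row=1 col=1 char='a'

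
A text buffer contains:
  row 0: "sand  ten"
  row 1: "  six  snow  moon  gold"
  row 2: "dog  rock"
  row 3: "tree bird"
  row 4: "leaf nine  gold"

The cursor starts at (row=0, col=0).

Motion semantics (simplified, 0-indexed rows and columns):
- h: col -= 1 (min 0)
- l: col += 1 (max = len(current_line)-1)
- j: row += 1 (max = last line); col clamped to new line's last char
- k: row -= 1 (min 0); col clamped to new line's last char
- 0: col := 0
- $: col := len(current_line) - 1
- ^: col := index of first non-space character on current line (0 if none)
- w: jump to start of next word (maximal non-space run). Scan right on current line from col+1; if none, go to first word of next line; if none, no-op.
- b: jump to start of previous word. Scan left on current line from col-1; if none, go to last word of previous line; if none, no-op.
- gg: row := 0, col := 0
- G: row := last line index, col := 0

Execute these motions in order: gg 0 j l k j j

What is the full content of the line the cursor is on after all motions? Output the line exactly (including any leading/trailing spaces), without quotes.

After 1 (gg): row=0 col=0 char='s'
After 2 (0): row=0 col=0 char='s'
After 3 (j): row=1 col=0 char='_'
After 4 (l): row=1 col=1 char='_'
After 5 (k): row=0 col=1 char='a'
After 6 (j): row=1 col=1 char='_'
After 7 (j): row=2 col=1 char='o'

Answer: dog  rock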